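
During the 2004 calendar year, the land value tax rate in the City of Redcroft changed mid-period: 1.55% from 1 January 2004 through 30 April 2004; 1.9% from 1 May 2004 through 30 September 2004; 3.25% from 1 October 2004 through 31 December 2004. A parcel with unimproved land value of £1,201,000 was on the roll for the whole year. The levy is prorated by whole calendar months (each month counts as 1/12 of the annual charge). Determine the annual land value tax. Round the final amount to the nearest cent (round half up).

£25,471.21

1 January – 30 April 2004: 4 months at 1.55% → £1,201,000 × 1.55% × 4/12 = £6,205.1667
1 May – 30 September 2004: 5 months at 1.9% → £1,201,000 × 1.9% × 5/12 = £9,507.9167
1 October – 31 December 2004: 3 months at 3.25% → £1,201,000 × 3.25% × 3/12 = £9,758.1250
Total = £25,471.2083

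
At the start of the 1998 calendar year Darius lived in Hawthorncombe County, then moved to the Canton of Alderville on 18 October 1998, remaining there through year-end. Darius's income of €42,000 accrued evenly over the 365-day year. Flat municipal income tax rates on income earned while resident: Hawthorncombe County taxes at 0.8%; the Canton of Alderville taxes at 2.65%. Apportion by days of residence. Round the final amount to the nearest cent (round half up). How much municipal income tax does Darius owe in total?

Hawthorncombe County, 1 January – 17 October 1998: 290 days → €42,000 × 0.8% × 290/365 = €266.9589
The Canton of Alderville, 18 October – 31 December 1998: 75 days → €42,000 × 2.65% × 75/365 = €228.6986
Total = €495.6575

€495.66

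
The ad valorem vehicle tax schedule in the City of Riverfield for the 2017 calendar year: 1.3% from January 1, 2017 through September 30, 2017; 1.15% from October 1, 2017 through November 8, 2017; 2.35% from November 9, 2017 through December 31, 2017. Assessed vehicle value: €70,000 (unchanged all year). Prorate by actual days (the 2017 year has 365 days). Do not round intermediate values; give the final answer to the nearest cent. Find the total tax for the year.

January 1 – September 30, 2017: 273 days at 1.3% → €70,000 × 1.3% × 273/365 = €680.6301
October 1 – November 8, 2017: 39 days at 1.15% → €70,000 × 1.15% × 39/365 = €86.0137
November 9 – December 31, 2017: 53 days at 2.35% → €70,000 × 2.35% × 53/365 = €238.8630
Total = €1,005.5068

€1,005.51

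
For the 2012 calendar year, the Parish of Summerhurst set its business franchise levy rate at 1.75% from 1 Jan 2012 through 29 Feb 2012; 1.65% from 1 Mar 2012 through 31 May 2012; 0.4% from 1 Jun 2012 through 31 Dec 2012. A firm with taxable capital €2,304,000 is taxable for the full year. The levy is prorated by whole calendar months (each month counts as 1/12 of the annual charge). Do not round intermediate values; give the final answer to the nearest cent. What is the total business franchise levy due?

€21,600.00

1 Jan – 29 Feb 2012: 2 months at 1.75% → €2,304,000 × 1.75% × 2/12 = €6,720.0000
1 Mar – 31 May 2012: 3 months at 1.65% → €2,304,000 × 1.65% × 3/12 = €9,504.0000
1 Jun – 31 Dec 2012: 7 months at 0.4% → €2,304,000 × 0.4% × 7/12 = €5,376.0000
Total = €21,600.0000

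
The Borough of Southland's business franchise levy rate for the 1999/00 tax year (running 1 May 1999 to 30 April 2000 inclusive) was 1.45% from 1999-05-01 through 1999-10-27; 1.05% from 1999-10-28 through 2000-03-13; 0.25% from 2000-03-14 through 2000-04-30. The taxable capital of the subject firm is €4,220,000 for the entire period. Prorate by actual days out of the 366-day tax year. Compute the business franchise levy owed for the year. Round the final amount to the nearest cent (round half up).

1999-05-01 to 1999-10-27: 180 days at 1.45% → €4,220,000 × 1.45% × 180/366 = €30,093.4426
1999-10-28 to 2000-03-13: 138 days at 1.05% → €4,220,000 × 1.05% × 138/366 = €16,707.0492
2000-03-14 to 2000-04-30: 48 days at 0.25% → €4,220,000 × 0.25% × 48/366 = €1,383.6066
Total = €48,184.0984

€48,184.10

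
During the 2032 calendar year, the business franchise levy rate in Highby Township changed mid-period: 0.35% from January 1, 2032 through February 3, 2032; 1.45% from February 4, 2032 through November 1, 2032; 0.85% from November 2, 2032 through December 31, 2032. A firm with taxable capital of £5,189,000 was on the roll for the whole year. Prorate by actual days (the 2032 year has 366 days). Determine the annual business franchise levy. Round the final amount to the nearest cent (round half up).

£64,834.14

January 1 – February 3, 2032: 34 days at 0.35% → £5,189,000 × 0.35% × 34/366 = £1,687.1339
February 4 – November 1, 2032: 272 days at 1.45% → £5,189,000 × 1.45% × 272/366 = £55,916.4372
November 2 – December 31, 2032: 60 days at 0.85% → £5,189,000 × 0.85% × 60/366 = £7,230.5738
Total = £64,834.1448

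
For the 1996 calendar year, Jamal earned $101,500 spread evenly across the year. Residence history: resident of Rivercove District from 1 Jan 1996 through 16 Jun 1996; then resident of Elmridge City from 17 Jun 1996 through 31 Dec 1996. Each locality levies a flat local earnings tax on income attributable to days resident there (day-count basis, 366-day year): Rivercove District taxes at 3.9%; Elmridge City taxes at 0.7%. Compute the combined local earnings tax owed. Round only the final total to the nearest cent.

Rivercove District, 1 Jan – 16 Jun 1996: 168 days → $101,500 × 3.9% × 168/366 = $1,817.0164
Elmridge City, 17 Jun – 31 Dec 1996: 198 days → $101,500 × 0.7% × 198/366 = $384.3689
Total = $2,201.3852

$2,201.39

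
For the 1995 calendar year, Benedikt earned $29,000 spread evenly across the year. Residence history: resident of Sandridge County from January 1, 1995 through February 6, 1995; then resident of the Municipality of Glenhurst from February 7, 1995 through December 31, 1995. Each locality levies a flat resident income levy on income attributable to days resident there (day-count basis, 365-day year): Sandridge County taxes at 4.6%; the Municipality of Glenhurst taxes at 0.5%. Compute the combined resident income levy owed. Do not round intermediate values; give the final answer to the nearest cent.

$265.53

Sandridge County, January 1 – February 6, 1995: 37 days → $29,000 × 4.6% × 37/365 = $135.2274
The Municipality of Glenhurst, February 7 – December 31, 1995: 328 days → $29,000 × 0.5% × 328/365 = $130.3014
Total = $265.5288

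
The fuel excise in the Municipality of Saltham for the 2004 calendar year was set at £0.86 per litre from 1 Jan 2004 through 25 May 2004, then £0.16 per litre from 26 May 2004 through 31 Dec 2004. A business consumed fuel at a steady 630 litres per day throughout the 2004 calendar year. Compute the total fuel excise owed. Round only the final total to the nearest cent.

£101,278.80

1 Jan – 25 May 2004: 146 days × 630 litres/day = 91,980 litres at £0.86/litre → £79,102.80
26 May – 31 Dec 2004: 220 days × 630 litres/day = 138,600 litres at £0.16/litre → £22,176.00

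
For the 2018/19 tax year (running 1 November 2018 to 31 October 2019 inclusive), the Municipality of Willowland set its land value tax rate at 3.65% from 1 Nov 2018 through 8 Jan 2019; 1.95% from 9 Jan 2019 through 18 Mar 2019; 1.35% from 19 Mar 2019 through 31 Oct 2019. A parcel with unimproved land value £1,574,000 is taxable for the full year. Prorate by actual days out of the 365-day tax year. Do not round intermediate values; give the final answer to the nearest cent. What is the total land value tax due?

£29,877.97

1 Nov 2018 – 8 Jan 2019: 69 days at 3.65% → £1,574,000 × 3.65% × 69/365 = £10,860.6000
9 Jan – 18 Mar 2019: 69 days at 1.95% → £1,574,000 × 1.95% × 69/365 = £5,802.2384
19 Mar – 31 Oct 2019: 227 days at 1.35% → £1,574,000 × 1.35% × 227/365 = £13,215.1315
Total = £29,877.9699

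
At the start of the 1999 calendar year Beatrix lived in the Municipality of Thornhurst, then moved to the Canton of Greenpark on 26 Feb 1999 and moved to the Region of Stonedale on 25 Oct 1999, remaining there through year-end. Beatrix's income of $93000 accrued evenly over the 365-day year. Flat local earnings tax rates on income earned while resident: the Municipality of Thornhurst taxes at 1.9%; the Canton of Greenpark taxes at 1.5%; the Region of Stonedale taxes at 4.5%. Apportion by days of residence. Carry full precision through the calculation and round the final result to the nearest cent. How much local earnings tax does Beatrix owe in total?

$1971.85

The Municipality of Thornhurst, 1 Jan – 25 Feb 1999: 56 days → $93000 × 1.9% × 56/365 = $271.1014
The Canton of Greenpark, 26 Feb – 24 Oct 1999: 241 days → $93000 × 1.5% × 241/365 = $921.0822
The Region of Stonedale, 25 Oct – 31 Dec 1999: 68 days → $93000 × 4.5% × 68/365 = $779.6712
Total = $1971.8548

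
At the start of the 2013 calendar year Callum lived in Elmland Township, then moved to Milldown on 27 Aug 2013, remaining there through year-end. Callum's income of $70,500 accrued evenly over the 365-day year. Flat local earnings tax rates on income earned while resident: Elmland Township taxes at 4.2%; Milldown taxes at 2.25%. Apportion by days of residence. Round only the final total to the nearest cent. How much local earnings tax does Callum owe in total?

$2,482.66

Elmland Township, 1 Jan – 26 Aug 2013: 238 days → $70,500 × 4.2% × 238/365 = $1,930.7342
Milldown, 27 Aug – 31 Dec 2013: 127 days → $70,500 × 2.25% × 127/365 = $551.9281
Total = $2,482.6623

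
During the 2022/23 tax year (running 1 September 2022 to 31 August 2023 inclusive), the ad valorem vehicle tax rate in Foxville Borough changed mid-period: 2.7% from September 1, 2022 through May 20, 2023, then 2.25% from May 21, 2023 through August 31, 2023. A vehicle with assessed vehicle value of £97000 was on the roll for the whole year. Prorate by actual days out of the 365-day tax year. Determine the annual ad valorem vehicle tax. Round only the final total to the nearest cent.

£2495.82

September 1, 2022 – May 20, 2023: 262 days at 2.7% → £97000 × 2.7% × 262/365 = £1879.9397
May 21 – August 31, 2023: 103 days at 2.25% → £97000 × 2.25% × 103/365 = £615.8836
Total = £2495.8233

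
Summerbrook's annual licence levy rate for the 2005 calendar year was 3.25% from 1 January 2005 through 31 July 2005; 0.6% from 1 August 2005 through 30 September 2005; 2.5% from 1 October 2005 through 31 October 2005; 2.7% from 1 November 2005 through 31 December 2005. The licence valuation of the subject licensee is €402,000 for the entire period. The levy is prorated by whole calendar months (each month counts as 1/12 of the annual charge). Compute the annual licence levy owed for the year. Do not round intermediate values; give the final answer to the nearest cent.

1 January – 31 July 2005: 7 months at 3.25% → €402,000 × 3.25% × 7/12 = €7,621.2500
1 August – 30 September 2005: 2 months at 0.6% → €402,000 × 0.6% × 2/12 = €402.0000
1 October – 31 October 2005: 1 month at 2.5% → €402,000 × 2.5% × 1/12 = €837.5000
1 November – 31 December 2005: 2 months at 2.7% → €402,000 × 2.7% × 2/12 = €1,809.0000
Total = €10,669.7500

€10,669.75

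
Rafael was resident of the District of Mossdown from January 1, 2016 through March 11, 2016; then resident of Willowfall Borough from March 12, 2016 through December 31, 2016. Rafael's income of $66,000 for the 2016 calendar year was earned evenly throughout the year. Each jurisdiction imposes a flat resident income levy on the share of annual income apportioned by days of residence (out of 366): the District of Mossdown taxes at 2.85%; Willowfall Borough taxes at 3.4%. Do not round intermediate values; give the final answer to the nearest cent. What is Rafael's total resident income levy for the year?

The District of Mossdown, January 1 – March 11, 2016: 71 days → $66,000 × 2.85% × 71/366 = $364.8934
Willowfall Borough, March 12 – December 31, 2016: 295 days → $66,000 × 3.4% × 295/366 = $1,808.6885
Total = $2,173.5820

$2,173.58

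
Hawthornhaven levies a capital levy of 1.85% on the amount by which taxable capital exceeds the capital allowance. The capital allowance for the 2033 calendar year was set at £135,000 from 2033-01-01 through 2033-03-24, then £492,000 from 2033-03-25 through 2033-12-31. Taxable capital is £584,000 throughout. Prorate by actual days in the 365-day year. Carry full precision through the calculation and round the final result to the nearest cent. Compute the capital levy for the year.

£3,203.85

2033-01-01 to 2033-03-24: 83 days, exemption £135,000 → (£584,000 − £135,000) × 1.85% × 83/365 = £1,888.8753
2033-03-25 to 2033-12-31: 282 days, exemption £492,000 → (£584,000 − £492,000) × 1.85% × 282/365 = £1,314.9699
Total = £3,203.8452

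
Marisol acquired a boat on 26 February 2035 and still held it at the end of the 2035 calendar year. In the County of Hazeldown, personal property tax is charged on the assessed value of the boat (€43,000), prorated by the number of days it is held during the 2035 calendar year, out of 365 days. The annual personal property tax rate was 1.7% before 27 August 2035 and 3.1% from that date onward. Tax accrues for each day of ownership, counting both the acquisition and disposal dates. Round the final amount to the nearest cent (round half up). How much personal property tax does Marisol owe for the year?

26 February – 26 August 2035: 182 days at 1.7% → €43,000 × 1.7% × 182/365 = €364.4986
27 August – 31 December 2035: 127 days at 3.1% → €43,000 × 3.1% × 127/365 = €463.8110
Total = €828.3096

€828.31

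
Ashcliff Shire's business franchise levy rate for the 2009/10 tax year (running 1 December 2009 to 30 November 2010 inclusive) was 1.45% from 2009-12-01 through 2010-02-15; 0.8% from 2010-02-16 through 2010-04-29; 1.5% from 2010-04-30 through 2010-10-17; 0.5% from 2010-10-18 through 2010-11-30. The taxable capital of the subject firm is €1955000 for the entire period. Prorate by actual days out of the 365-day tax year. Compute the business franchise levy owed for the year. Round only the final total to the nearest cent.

2009-12-01 to 2010-02-15: 77 days at 1.45% → €1955000 × 1.45% × 77/365 = €5980.1575
2010-02-16 to 2010-04-29: 73 days at 0.8% → €1955000 × 0.8% × 73/365 = €3128.0000
2010-04-30 to 2010-10-17: 171 days at 1.5% → €1955000 × 1.5% × 171/365 = €13738.5616
2010-10-18 to 2010-11-30: 44 days at 0.5% → €1955000 × 0.5% × 44/365 = €1178.3562
Total = €24025.0753

€24025.08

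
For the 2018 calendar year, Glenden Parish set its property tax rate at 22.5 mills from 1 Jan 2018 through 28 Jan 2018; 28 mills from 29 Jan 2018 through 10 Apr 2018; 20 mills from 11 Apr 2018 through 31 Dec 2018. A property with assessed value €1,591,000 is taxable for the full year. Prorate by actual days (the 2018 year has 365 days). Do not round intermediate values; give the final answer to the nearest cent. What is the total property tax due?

1 Jan – 28 Jan 2018: 28 days at 22.5 mills → €1,591,000 × 2.25% × 28/365 = €2,746.1096
29 Jan – 10 Apr 2018: 72 days at 28 mills → €1,591,000 × 2.8% × 72/365 = €8,787.5507
11 Apr – 31 Dec 2018: 265 days at 20 mills → €1,591,000 × 2% × 265/365 = €23,102.1918
Total = €34,635.8521

€34,635.85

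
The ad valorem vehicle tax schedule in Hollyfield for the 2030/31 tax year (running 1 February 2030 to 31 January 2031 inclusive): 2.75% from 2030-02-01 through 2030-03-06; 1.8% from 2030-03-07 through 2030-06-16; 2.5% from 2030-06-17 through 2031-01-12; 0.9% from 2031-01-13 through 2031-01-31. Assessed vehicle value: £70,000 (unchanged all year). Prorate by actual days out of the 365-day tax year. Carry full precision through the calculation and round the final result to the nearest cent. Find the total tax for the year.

£1,571.07

2030-02-01 to 2030-03-06: 34 days at 2.75% → £70,000 × 2.75% × 34/365 = £179.3151
2030-03-07 to 2030-06-16: 102 days at 1.8% → £70,000 × 1.8% × 102/365 = £352.1096
2030-06-17 to 2031-01-12: 210 days at 2.5% → £70,000 × 2.5% × 210/365 = £1,006.8493
2031-01-13 to 2031-01-31: 19 days at 0.9% → £70,000 × 0.9% × 19/365 = £32.7945
Total = £1,571.0685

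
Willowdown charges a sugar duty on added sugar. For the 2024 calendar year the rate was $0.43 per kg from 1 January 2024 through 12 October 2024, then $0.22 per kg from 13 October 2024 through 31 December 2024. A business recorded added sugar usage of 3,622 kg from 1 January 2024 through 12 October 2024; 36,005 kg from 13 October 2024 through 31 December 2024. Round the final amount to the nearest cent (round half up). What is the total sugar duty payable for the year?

1 January – 12 October 2024: 3,622 kg at $0.43/kg → $1,557.46
13 October – 31 December 2024: 36,005 kg at $0.22/kg → $7,921.10

$9,478.56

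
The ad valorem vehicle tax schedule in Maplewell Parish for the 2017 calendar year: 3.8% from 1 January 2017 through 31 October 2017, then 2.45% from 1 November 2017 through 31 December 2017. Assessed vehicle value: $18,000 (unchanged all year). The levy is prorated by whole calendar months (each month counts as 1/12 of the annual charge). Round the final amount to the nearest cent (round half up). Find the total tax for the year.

$643.50

1 January – 31 October 2017: 10 months at 3.8% → $18,000 × 3.8% × 10/12 = $570.0000
1 November – 31 December 2017: 2 months at 2.45% → $18,000 × 2.45% × 2/12 = $73.5000
Total = $643.5000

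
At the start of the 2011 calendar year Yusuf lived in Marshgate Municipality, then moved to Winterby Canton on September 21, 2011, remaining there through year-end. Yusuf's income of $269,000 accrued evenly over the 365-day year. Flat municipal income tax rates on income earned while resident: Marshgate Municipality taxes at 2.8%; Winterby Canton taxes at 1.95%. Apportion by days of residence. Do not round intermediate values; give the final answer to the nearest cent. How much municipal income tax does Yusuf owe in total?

$6,893.03

Marshgate Municipality, January 1 – September 20, 2011: 263 days → $269,000 × 2.8% × 263/365 = $5,427.1671
Winterby Canton, September 21 – December 31, 2011: 102 days → $269,000 × 1.95% × 102/365 = $1,465.8658
Total = $6,893.0329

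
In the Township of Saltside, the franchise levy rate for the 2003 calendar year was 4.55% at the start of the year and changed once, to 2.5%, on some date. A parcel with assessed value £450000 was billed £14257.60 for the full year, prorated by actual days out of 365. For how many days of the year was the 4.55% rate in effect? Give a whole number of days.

Let d = days at the first rate; then 365 − d days at the second rate.
£450000 × [4.55%·d + 2.5%·(365−d)] / 365 = £14257.60
Solving gives d = 119, so the new rate took effect on 30 Apr 2003.

119 days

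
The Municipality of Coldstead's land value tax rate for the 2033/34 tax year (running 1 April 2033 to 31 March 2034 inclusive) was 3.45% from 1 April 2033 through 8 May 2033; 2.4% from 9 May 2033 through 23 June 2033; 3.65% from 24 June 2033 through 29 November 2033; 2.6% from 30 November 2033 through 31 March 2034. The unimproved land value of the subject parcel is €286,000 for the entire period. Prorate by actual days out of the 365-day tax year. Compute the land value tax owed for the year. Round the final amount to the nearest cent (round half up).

€8,925.16

1 April – 8 May 2033: 38 days at 3.45% → €286,000 × 3.45% × 38/365 = €1,027.2493
9 May – 23 June 2033: 46 days at 2.4% → €286,000 × 2.4% × 46/365 = €865.0521
24 June – 29 November 2033: 159 days at 3.65% → €286,000 × 3.65% × 159/365 = €4,547.4000
30 November 2033 – 31 March 2034: 122 days at 2.6% → €286,000 × 2.6% × 122/365 = €2,485.4575
Total = €8,925.1589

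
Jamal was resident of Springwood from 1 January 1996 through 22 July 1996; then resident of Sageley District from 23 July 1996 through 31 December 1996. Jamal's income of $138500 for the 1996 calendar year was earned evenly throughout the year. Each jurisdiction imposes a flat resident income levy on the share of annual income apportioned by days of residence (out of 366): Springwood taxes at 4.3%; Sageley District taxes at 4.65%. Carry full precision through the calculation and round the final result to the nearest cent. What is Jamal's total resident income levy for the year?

$6170.06

Springwood, 1 January – 22 July 1996: 204 days → $138500 × 4.3% × 204/366 = $3319.4590
Sageley District, 23 July – 31 December 1996: 162 days → $138500 × 4.65% × 162/366 = $2850.6025
Total = $6170.0615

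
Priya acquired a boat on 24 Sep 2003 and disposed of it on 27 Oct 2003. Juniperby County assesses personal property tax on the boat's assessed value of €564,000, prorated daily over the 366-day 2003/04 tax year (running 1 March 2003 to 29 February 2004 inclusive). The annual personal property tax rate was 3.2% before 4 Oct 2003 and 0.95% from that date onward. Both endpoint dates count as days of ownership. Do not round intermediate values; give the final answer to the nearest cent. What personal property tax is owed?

24 Sep – 3 Oct 2003: 10 days at 3.2% → €564,000 × 3.2% × 10/366 = €493.1148
4 Oct – 27 Oct 2003: 24 days at 0.95% → €564,000 × 0.95% × 24/366 = €351.3443
Total = €844.4590

€844.46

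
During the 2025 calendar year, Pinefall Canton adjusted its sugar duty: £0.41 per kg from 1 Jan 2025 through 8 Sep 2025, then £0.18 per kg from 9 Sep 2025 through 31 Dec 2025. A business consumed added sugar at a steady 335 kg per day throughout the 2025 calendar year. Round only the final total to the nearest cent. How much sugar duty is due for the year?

1 Jan – 8 Sep 2025: 251 days × 335 kg/day = 84,085 kg at £0.41/kg → £34,474.85
9 Sep – 31 Dec 2025: 114 days × 335 kg/day = 38,190 kg at £0.18/kg → £6,874.20

£41,349.05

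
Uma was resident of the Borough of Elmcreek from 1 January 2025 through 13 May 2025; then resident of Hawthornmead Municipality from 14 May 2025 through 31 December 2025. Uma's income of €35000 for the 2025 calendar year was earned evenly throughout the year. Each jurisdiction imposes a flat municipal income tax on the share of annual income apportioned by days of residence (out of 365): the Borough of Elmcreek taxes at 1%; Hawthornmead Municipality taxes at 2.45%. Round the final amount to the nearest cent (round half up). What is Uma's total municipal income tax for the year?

€672.58

The Borough of Elmcreek, 1 January – 13 May 2025: 133 days → €35000 × 1% × 133/365 = €127.5342
Hawthornmead Municipality, 14 May – 31 December 2025: 232 days → €35000 × 2.45% × 232/365 = €545.0411
Total = €672.5753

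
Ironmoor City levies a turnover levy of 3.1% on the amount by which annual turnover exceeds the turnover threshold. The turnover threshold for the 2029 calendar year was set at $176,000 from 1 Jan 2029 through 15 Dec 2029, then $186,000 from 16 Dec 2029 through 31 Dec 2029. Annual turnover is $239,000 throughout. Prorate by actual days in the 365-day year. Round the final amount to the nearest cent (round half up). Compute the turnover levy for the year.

$1,939.41

1 Jan – 15 Dec 2029: 349 days, exemption $176,000 → ($239,000 − $176,000) × 3.1% × 349/365 = $1,867.3890
16 Dec – 31 Dec 2029: 16 days, exemption $186,000 → ($239,000 − $186,000) × 3.1% × 16/365 = $72.0219
Total = $1,939.4110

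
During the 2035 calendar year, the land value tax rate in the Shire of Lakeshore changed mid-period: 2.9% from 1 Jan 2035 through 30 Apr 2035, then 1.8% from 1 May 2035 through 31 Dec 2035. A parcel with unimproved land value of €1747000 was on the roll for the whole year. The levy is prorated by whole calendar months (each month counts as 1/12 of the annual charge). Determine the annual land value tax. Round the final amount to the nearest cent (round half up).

1 Jan – 30 Apr 2035: 4 months at 2.9% → €1747000 × 2.9% × 4/12 = €16887.6667
1 May – 31 Dec 2035: 8 months at 1.8% → €1747000 × 1.8% × 8/12 = €20964.0000
Total = €37851.6667

€37851.67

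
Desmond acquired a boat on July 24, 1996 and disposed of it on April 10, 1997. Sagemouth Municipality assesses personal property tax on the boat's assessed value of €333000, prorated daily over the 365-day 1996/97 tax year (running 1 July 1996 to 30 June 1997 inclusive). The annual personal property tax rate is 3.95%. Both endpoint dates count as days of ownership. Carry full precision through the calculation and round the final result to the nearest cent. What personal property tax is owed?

Days held (July 24, 1996 – April 10, 1997): 261 out of 365
Tax = €333000 × 3.95% × 261/365 = €9405.6534

€9405.65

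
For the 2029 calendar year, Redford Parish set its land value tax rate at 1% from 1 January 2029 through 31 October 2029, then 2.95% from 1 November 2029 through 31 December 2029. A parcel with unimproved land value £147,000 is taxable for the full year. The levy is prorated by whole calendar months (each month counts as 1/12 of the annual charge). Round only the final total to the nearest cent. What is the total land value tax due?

1 January – 31 October 2029: 10 months at 1% → £147,000 × 1% × 10/12 = £1,225.0000
1 November – 31 December 2029: 2 months at 2.95% → £147,000 × 2.95% × 2/12 = £722.7500
Total = £1,947.7500

£1,947.75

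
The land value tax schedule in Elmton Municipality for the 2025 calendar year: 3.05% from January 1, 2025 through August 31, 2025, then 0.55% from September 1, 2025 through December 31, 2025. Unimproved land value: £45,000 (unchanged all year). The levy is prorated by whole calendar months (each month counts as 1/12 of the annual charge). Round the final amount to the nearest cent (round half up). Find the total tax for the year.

January 1 – August 31, 2025: 8 months at 3.05% → £45,000 × 3.05% × 8/12 = £915.0000
September 1 – December 31, 2025: 4 months at 0.55% → £45,000 × 0.55% × 4/12 = £82.5000
Total = £997.5000

£997.50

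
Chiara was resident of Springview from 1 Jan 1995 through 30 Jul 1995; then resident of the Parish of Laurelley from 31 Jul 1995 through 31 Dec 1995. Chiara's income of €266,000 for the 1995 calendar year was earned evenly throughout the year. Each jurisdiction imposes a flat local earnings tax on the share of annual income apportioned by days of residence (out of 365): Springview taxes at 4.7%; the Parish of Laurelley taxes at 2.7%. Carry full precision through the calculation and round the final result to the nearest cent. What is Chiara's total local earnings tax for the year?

Springview, 1 Jan – 30 Jul 1995: 211 days → €266,000 × 4.7% × 211/365 = €7,227.1836
The Parish of Laurelley, 31 Jul – 31 Dec 1995: 154 days → €266,000 × 2.7% × 154/365 = €3,030.2137
Total = €10,257.3973

€10,257.40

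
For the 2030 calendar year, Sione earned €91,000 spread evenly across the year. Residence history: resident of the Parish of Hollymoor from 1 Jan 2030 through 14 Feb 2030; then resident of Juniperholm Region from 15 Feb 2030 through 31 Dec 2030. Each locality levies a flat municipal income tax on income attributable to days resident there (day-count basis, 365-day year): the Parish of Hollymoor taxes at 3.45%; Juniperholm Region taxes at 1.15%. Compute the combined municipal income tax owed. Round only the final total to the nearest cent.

The Parish of Hollymoor, 1 Jan – 14 Feb 2030: 45 days → €91,000 × 3.45% × 45/365 = €387.0616
Juniperholm Region, 15 Feb – 31 Dec 2030: 320 days → €91,000 × 1.15% × 320/365 = €917.4795
Total = €1,304.5411

€1,304.54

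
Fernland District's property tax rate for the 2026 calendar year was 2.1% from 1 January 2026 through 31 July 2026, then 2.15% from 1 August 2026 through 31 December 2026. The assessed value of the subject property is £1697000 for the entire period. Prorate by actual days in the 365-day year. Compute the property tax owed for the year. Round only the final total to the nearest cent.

£35992.67

1 January – 31 July 2026: 212 days at 2.1% → £1697000 × 2.1% × 212/365 = £20698.7507
1 August – 31 December 2026: 153 days at 2.15% → £1697000 × 2.15% × 153/365 = £15293.9219
Total = £35992.6726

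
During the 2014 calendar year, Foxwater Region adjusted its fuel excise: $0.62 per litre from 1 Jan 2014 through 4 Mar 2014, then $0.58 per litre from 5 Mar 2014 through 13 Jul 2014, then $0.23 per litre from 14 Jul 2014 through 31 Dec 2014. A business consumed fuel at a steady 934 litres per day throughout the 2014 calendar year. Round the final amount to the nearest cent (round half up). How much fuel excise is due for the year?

$144,181.58

1 Jan – 4 Mar 2014: 63 days × 934 litres/day = 58,842 litres at $0.62/litre → $36,482.04
5 Mar – 13 Jul 2014: 131 days × 934 litres/day = 122,354 litres at $0.58/litre → $70,965.32
14 Jul – 31 Dec 2014: 171 days × 934 litres/day = 159,714 litres at $0.23/litre → $36,734.22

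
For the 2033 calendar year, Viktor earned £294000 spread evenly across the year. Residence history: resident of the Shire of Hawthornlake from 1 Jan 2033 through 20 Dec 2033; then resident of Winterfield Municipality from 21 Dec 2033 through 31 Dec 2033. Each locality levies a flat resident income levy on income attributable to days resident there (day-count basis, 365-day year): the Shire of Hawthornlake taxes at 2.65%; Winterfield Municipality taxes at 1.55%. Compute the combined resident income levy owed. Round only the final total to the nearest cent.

£7693.54

The Shire of Hawthornlake, 1 Jan – 20 Dec 2033: 354 days → £294000 × 2.65% × 354/365 = £7556.2027
Winterfield Municipality, 21 Dec – 31 Dec 2033: 11 days → £294000 × 1.55% × 11/365 = £137.3342
Total = £7693.5370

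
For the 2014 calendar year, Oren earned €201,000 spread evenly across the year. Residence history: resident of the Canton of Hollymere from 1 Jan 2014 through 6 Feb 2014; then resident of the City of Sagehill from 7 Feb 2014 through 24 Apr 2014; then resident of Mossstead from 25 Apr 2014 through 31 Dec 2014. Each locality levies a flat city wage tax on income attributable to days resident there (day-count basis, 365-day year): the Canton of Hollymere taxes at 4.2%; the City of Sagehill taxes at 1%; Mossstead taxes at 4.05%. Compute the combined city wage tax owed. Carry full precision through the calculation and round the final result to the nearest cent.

€6,877.78

The Canton of Hollymere, 1 Jan – 6 Feb 2014: 37 days → €201,000 × 4.2% × 37/365 = €855.7644
The City of Sagehill, 7 Feb – 24 Apr 2014: 77 days → €201,000 × 1% × 77/365 = €424.0274
Mossstead, 25 Apr – 31 Dec 2014: 251 days → €201,000 × 4.05% × 251/365 = €5,597.9877
Total = €6,877.7795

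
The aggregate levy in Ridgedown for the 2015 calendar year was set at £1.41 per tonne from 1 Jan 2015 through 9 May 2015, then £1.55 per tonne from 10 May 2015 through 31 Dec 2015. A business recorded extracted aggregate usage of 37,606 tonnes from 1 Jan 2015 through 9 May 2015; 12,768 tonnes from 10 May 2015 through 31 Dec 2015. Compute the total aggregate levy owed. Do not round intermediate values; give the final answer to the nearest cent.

£72,814.86

1 Jan – 9 May 2015: 37,606 tonnes at £1.41/tonne → £53,024.46
10 May – 31 Dec 2015: 12,768 tonnes at £1.55/tonne → £19,790.40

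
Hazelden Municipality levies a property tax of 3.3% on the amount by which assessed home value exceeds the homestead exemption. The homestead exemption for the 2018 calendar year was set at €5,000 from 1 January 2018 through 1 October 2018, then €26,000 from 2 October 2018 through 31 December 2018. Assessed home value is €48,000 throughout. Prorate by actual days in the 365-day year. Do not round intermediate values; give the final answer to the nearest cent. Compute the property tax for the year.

1 January – 1 October 2018: 274 days, exemption €5,000 → (€48,000 − €5,000) × 3.3% × 274/365 = €1,065.2219
2 October – 31 December 2018: 91 days, exemption €26,000 → (€48,000 − €26,000) × 3.3% × 91/365 = €181.0027
Total = €1,246.2247

€1,246.22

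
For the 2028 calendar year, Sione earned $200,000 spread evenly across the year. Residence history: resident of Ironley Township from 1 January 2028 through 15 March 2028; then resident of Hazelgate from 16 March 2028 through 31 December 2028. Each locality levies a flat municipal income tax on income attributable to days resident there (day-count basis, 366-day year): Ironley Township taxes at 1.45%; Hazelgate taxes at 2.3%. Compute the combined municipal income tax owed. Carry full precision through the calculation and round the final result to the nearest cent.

Ironley Township, 1 January – 15 March 2028: 75 days → $200,000 × 1.45% × 75/366 = $594.2623
Hazelgate, 16 March – 31 December 2028: 291 days → $200,000 × 2.3% × 291/366 = $3,657.3770
Total = $4,251.6393

$4,251.64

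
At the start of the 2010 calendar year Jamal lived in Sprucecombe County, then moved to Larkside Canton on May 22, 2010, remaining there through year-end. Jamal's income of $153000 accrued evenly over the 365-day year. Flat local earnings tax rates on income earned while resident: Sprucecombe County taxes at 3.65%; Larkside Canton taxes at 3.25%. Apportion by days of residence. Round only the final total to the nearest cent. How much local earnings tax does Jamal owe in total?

$5208.92

Sprucecombe County, January 1 – May 21, 2010: 141 days → $153000 × 3.65% × 141/365 = $2157.3000
Larkside Canton, May 22 – December 31, 2010: 224 days → $153000 × 3.25% × 224/365 = $3051.6164
Total = $5208.9164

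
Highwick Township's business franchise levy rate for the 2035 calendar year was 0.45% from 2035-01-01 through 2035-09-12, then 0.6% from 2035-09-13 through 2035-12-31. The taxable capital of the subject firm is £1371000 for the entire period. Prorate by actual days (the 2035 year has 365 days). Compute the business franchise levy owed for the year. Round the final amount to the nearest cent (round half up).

2035-01-01 to 2035-09-12: 255 days at 0.45% → £1371000 × 0.45% × 255/365 = £4310.1986
2035-09-13 to 2035-12-31: 110 days at 0.6% → £1371000 × 0.6% × 110/365 = £2479.0685
Total = £6789.2671

£6789.27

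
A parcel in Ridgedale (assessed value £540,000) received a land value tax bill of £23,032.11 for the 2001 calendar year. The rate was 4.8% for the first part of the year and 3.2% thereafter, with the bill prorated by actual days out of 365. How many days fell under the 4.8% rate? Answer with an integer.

243 days

Let d = days at the first rate; then 365 − d days at the second rate.
£540,000 × [4.8%·d + 3.2%·(365−d)] / 365 = £23,032.11
Solving gives d = 243, so the new rate took effect on September 1, 2001.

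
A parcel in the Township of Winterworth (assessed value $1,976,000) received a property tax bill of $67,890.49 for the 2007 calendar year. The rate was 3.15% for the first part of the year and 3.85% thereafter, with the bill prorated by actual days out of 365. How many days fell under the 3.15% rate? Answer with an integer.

Let d = days at the first rate; then 365 − d days at the second rate.
$1,976,000 × [3.15%·d + 3.85%·(365−d)] / 365 = $67,890.49
Solving gives d = 216, so the new rate took effect on 5 August 2007.

216 days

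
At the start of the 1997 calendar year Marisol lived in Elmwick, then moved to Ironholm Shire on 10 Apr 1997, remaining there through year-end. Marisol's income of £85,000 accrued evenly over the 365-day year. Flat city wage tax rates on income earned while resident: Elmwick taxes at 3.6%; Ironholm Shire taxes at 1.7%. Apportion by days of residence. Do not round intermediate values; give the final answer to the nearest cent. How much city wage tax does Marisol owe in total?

£1,883.04

Elmwick, 1 Jan – 9 Apr 1997: 99 days → £85,000 × 3.6% × 99/365 = £829.9726
Ironholm Shire, 10 Apr – 31 Dec 1997: 266 days → £85,000 × 1.7% × 266/365 = £1,053.0685
Total = £1,883.0411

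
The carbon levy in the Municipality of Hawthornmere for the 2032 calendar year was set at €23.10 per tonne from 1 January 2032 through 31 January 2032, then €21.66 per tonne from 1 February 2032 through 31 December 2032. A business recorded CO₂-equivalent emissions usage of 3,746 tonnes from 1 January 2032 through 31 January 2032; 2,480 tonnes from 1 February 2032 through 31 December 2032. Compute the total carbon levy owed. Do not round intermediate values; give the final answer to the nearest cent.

1 January – 31 January 2032: 3,746 tonnes at €23.10/tonne → €86,532.60
1 February – 31 December 2032: 2,480 tonnes at €21.66/tonne → €53,716.80

€140,249.40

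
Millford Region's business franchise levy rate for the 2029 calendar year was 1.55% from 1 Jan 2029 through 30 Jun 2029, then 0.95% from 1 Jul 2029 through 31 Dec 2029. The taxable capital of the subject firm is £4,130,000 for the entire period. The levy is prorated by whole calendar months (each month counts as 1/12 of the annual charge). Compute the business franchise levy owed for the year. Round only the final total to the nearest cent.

£51,625.00

1 Jan – 30 Jun 2029: 6 months at 1.55% → £4,130,000 × 1.55% × 6/12 = £32,007.5000
1 Jul – 31 Dec 2029: 6 months at 0.95% → £4,130,000 × 0.95% × 6/12 = £19,617.5000
Total = £51,625.0000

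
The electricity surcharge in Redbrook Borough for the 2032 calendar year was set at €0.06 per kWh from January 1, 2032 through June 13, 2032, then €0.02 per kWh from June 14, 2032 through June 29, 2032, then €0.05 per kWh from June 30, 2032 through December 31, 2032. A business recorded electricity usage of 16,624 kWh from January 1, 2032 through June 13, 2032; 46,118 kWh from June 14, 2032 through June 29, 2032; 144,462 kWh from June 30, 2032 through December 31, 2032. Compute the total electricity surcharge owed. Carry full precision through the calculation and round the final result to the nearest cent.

€9142.90

January 1 – June 13, 2032: 16,624 kWh at €0.06/kWh → €997.44
June 14 – June 29, 2032: 46,118 kWh at €0.02/kWh → €922.36
June 30 – December 31, 2032: 144,462 kWh at €0.05/kWh → €7223.10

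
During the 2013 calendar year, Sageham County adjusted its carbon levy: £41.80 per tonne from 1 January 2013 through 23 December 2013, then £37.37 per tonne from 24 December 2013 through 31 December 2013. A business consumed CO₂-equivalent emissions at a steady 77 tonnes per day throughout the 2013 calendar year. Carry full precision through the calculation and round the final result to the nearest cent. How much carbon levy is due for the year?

1 January – 23 December 2013: 357 days × 77 tonnes/day = 27,489 tonnes at £41.80/tonne → £1,149,040.20
24 December – 31 December 2013: 8 days × 77 tonnes/day = 616 tonnes at £37.37/tonne → £23,019.92

£1,172,060.12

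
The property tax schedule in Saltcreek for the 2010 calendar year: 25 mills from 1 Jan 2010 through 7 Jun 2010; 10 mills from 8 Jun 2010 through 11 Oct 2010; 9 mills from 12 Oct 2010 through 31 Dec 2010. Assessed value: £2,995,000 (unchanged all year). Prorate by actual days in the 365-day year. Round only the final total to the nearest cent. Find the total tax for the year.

1 Jan – 7 Jun 2010: 158 days at 25 mills → £2,995,000 × 2.5% × 158/365 = £32,411.6438
8 Jun – 11 Oct 2010: 126 days at 10 mills → £2,995,000 × 1% × 126/365 = £10,338.9041
12 Oct – 31 Dec 2010: 81 days at 9 mills → £2,995,000 × 0.9% × 81/365 = £5,981.7945
Total = £48,732.3425

£48,732.34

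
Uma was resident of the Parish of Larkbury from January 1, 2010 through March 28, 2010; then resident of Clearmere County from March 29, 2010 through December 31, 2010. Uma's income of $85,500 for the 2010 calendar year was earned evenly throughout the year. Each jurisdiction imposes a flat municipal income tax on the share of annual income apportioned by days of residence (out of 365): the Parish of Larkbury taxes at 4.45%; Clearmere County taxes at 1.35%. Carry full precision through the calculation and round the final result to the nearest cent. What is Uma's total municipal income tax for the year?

The Parish of Larkbury, January 1 – March 28, 2010: 87 days → $85,500 × 4.45% × 87/365 = $906.8856
Clearmere County, March 29 – December 31, 2010: 278 days → $85,500 × 1.35% × 278/365 = $879.1274
Total = $1,786.0130

$1,786.01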